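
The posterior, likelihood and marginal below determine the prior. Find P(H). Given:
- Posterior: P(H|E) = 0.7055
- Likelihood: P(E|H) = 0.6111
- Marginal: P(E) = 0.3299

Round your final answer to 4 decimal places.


From Bayes' theorem: P(H|E) = P(E|H) × P(H) / P(E)

Rearranging for P(H):
P(H) = P(H|E) × P(E) / P(E|H)
     = 0.7055 × 0.3299 / 0.6111
     = 0.23274445 / 0.6111
     = 0.3809


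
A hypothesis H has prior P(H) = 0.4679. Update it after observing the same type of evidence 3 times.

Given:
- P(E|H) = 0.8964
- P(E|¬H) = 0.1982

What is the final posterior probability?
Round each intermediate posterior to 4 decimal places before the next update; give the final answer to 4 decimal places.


Sequential Bayesian updating:

Initial prior: P(H) = 0.4679

Update 1:
  P(E) = 0.8964 × 0.4679 + 0.1982 × 0.5321 = 0.41942556 + 0.10546222 = 0.52488778
  P(H|E) = 0.41942556 / 0.52488778 = 0.7991

Update 2:
  P(E) = 0.8964 × 0.7991 + 0.1982 × 0.2009 = 0.71631324 + 0.03981838 = 0.75613162
  P(H|E) = 0.71631324 / 0.75613162 = 0.9473

Update 3:
  P(E) = 0.8964 × 0.9473 + 0.1982 × 0.0527 = 0.84915972 + 0.01044514 = 0.85960486
  P(H|E) = 0.84915972 / 0.85960486 = 0.9878

Final posterior: 0.9878


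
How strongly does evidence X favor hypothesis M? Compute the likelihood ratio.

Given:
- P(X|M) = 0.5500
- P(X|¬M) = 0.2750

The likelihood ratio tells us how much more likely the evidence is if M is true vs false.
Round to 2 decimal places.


Likelihood Ratio (LR) = P(X|M) / P(X|¬M)

LR = 0.5500 / 0.2750
   = 2.00

The evidence is 2.00 times more likely if M is true than if M is false.
Since LR > 1, the evidence supports M over ¬M.


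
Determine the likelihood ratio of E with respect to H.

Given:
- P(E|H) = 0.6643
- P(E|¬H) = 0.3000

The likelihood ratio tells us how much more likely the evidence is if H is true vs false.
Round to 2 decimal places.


Likelihood Ratio (LR) = P(E|H) / P(E|¬H)

LR = 0.6643 / 0.3000
   = 2.21

The evidence is 2.21 times more likely if H is true than if H is false.
Because LR exceeds 1, E is evidence for H.


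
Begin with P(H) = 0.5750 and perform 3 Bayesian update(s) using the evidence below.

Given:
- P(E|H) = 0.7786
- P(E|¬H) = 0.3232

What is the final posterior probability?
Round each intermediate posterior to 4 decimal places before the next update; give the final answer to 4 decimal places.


Sequential Bayesian updating:

Initial prior: P(H) = 0.5750

Update 1:
  P(E) = 0.7786 × 0.5750 + 0.3232 × 0.4250 = 0.44769500 + 0.13736000 = 0.58505500
  P(H|E) = 0.44769500 / 0.58505500 = 0.7652

Update 2:
  P(E) = 0.7786 × 0.7652 + 0.3232 × 0.2348 = 0.59578472 + 0.07588736 = 0.67167208
  P(H|E) = 0.59578472 / 0.67167208 = 0.8870

Update 3:
  P(E) = 0.7786 × 0.8870 + 0.3232 × 0.1130 = 0.69061820 + 0.03652160 = 0.72713980
  P(H|E) = 0.69061820 / 0.72713980 = 0.9498

Final posterior: 0.9498


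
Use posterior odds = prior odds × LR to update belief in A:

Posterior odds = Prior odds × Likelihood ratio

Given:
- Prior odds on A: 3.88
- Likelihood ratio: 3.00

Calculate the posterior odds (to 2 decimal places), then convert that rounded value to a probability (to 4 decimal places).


Step 1: Calculate posterior odds
Posterior odds = Prior odds × LR
               = 3.88 × 3.00
               = 11.64

Step 2: Convert to probability
P(A|E) = Posterior odds / (1 + Posterior odds)
       = 11.64 / (1 + 11.64)
       = 11.64 / 12.64
       = 0.9209

The evidence increased P(A) from 0.7951 to 0.9209.


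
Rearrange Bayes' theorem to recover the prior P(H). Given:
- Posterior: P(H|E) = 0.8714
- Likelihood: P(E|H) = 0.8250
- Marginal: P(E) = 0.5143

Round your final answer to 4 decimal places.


From Bayes' theorem: P(H|E) = P(E|H) × P(H) / P(E)

Rearranging for P(H):
P(H) = P(H|E) × P(E) / P(E|H)
     = 0.8714 × 0.5143 / 0.8250
     = 0.44816102 / 0.8250
     = 0.5432


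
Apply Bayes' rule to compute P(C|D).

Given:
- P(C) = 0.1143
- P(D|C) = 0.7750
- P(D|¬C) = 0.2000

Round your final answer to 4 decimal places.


Bayes' theorem: P(C|D) = P(D|C) × P(C) / P(D)

Step 1: Calculate P(D) using law of total probability
P(D) = P(D|C)P(C) + P(D|¬C)P(¬C)
     = 0.7750 × 0.1143 + 0.2000 × 0.8857
     = 0.08858250 + 0.17714000
     = 0.26572250

Step 2: Apply Bayes' theorem
P(C|D) = P(D|C) × P(C) / P(D)
       = 0.08858250 / 0.26572250
       = 0.3334


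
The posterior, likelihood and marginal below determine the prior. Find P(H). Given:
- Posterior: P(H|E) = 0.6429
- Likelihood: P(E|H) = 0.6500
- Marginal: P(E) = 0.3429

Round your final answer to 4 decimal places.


From Bayes' theorem: P(H|E) = P(E|H) × P(H) / P(E)

Rearranging for P(H):
P(H) = P(H|E) × P(E) / P(E|H)
     = 0.6429 × 0.3429 / 0.6500
     = 0.22045041 / 0.6500
     = 0.3392


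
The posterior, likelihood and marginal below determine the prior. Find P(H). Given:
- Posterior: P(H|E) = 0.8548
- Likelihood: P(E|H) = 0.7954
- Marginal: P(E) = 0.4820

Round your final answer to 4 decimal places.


From Bayes' theorem: P(H|E) = P(E|H) × P(H) / P(E)

Rearranging for P(H):
P(H) = P(H|E) × P(E) / P(E|H)
     = 0.8548 × 0.4820 / 0.7954
     = 0.41201360 / 0.7954
     = 0.5180


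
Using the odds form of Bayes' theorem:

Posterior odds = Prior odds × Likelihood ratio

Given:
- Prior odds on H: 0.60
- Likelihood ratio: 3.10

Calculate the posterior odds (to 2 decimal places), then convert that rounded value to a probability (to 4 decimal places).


Step 1: Calculate posterior odds
Posterior odds = Prior odds × LR
               = 0.60 × 3.10
               = 1.86

Step 2: Convert to probability
P(H|E) = Posterior odds / (1 + Posterior odds)
       = 1.86 / (1 + 1.86)
       = 1.86 / 2.86
       = 0.6503

The evidence increased P(H) from 0.3750 to 0.6503.


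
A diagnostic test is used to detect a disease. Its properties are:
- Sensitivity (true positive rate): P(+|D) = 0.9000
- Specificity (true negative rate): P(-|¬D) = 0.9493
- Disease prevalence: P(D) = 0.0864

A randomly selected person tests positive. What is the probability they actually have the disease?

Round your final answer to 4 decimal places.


Let D = has disease, + = positive test

Given:
- P(D) = 0.0864 (prevalence)
- P(+|D) = 0.9000 (sensitivity)
- P(-|¬D) = 0.9493 (specificity)
- P(+|¬D) = 0.0507 (false positive rate = 1 - specificity)

Step 1: Find P(+)
P(+) = P(+|D)P(D) + P(+|¬D)P(¬D)
     = 0.9000 × 0.0864 + 0.0507 × 0.9136
     = 0.07776000 + 0.04631952
     = 0.12407952

Step 2: Apply Bayes' theorem for P(D|+)
P(D|+) = P(+|D)P(D) / P(+)
       = 0.07776000 / 0.12407952
       = 0.6267


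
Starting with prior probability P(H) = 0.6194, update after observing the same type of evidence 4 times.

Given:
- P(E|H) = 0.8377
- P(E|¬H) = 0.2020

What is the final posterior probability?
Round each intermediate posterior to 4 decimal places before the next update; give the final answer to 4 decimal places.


Sequential Bayesian updating:

Initial prior: P(H) = 0.6194

Update 1:
  P(E) = 0.8377 × 0.6194 + 0.2020 × 0.3806 = 0.51887138 + 0.07688120 = 0.59575258
  P(H|E) = 0.51887138 / 0.59575258 = 0.8710

Update 2:
  P(E) = 0.8377 × 0.8710 + 0.2020 × 0.1290 = 0.72963670 + 0.02605800 = 0.75569470
  P(H|E) = 0.72963670 / 0.75569470 = 0.9655

Update 3:
  P(E) = 0.8377 × 0.9655 + 0.2020 × 0.0345 = 0.80879935 + 0.00696900 = 0.81576835
  P(H|E) = 0.80879935 / 0.81576835 = 0.9915

Update 4:
  P(E) = 0.8377 × 0.9915 + 0.2020 × 0.0085 = 0.83057955 + 0.00171700 = 0.83229655
  P(H|E) = 0.83057955 / 0.83229655 = 0.9979

Final posterior: 0.9979


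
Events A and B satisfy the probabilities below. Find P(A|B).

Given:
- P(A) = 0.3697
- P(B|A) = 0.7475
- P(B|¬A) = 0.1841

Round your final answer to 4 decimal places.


Bayes' theorem: P(A|B) = P(B|A) × P(A) / P(B)

Step 1: Calculate P(B) using law of total probability
P(B) = P(B|A)P(A) + P(B|¬A)P(¬A)
     = 0.7475 × 0.3697 + 0.1841 × 0.6303
     = 0.27635075 + 0.11603823
     = 0.39238898

Step 2: Apply Bayes' theorem
P(A|B) = P(B|A) × P(A) / P(B)
       = 0.27635075 / 0.39238898
       = 0.7043


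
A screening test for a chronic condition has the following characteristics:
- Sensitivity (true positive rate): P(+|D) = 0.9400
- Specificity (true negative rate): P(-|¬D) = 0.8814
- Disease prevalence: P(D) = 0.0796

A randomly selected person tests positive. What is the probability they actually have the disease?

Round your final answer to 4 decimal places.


Let D = has disease, + = positive test

Given:
- P(D) = 0.0796 (prevalence)
- P(+|D) = 0.9400 (sensitivity)
- P(-|¬D) = 0.8814 (specificity)
- P(+|¬D) = 0.1186 (false positive rate = 1 - specificity)

Step 1: Find P(+)
P(+) = P(+|D)P(D) + P(+|¬D)P(¬D)
     = 0.9400 × 0.0796 + 0.1186 × 0.9204
     = 0.07482400 + 0.10915944
     = 0.18398344

Step 2: Apply Bayes' theorem for P(D|+)
P(D|+) = P(+|D)P(D) / P(+)
       = 0.07482400 / 0.18398344
       = 0.4067


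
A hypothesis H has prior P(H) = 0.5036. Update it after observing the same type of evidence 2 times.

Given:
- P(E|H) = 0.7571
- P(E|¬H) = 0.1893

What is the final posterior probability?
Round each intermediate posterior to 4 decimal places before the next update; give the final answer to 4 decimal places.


Sequential Bayesian updating:

Initial prior: P(H) = 0.5036

Update 1:
  P(E) = 0.7571 × 0.5036 + 0.1893 × 0.4964 = 0.38127556 + 0.09396852 = 0.47524408
  P(H|E) = 0.38127556 / 0.47524408 = 0.8023

Update 2:
  P(E) = 0.7571 × 0.8023 + 0.1893 × 0.1977 = 0.60742133 + 0.03742461 = 0.64484594
  P(H|E) = 0.60742133 / 0.64484594 = 0.9420

Final posterior: 0.9420


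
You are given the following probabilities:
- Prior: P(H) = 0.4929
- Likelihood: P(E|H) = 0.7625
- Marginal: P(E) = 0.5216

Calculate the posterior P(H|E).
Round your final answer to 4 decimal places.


Using Bayes' theorem:

P(H|E) = P(E|H) × P(H) / P(E)
       = 0.7625 × 0.4929 / 0.5216
       = 0.37583625 / 0.5216
       = 0.7205

The evidence strengthens our belief in H.
Prior: 0.4929 → Posterior: 0.7205


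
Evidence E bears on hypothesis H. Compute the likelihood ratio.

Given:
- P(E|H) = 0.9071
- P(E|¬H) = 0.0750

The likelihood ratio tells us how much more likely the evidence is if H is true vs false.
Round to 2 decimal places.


Likelihood Ratio (LR) = P(E|H) / P(E|¬H)

LR = 0.9071 / 0.0750
   = 12.09

The evidence is 12.09 times more likely if H is true than if H is false.
Since LR > 1, the evidence supports H over ¬H.


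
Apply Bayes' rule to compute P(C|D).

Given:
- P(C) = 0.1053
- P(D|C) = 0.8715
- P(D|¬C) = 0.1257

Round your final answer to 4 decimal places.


Bayes' theorem: P(C|D) = P(D|C) × P(C) / P(D)

Step 1: Calculate P(D) using law of total probability
P(D) = P(D|C)P(C) + P(D|¬C)P(¬C)
     = 0.8715 × 0.1053 + 0.1257 × 0.8947
     = 0.09176895 + 0.11246379
     = 0.20423274

Step 2: Apply Bayes' theorem
P(C|D) = P(D|C) × P(C) / P(D)
       = 0.09176895 / 0.20423274
       = 0.4493


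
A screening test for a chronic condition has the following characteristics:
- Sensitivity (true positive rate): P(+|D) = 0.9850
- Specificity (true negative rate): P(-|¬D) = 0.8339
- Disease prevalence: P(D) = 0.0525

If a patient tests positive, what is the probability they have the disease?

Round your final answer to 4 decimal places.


Let D = has disease, + = positive test

Given:
- P(D) = 0.0525 (prevalence)
- P(+|D) = 0.9850 (sensitivity)
- P(-|¬D) = 0.8339 (specificity)
- P(+|¬D) = 0.1661 (false positive rate = 1 - specificity)

Step 1: Find P(+)
P(+) = P(+|D)P(D) + P(+|¬D)P(¬D)
     = 0.9850 × 0.0525 + 0.1661 × 0.9475
     = 0.05171250 + 0.15737975
     = 0.20909225

Step 2: Apply Bayes' theorem for P(D|+)
P(D|+) = P(+|D)P(D) / P(+)
       = 0.05171250 / 0.20909225
       = 0.2473


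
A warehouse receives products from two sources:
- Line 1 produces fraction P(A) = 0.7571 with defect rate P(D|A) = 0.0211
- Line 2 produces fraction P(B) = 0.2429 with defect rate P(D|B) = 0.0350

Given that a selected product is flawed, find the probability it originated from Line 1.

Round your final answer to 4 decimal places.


Let A = from Line 1, D = flawed

Given:
- P(A) = 0.7571, P(B) = 0.2429
- P(D|A) = 0.0211, P(D|B) = 0.0350

Step 1: Find P(D)
P(D) = P(D|A)P(A) + P(D|B)P(B)
     = 0.0211 × 0.7571 + 0.0350 × 0.2429
     = 0.01597481 + 0.00850150
     = 0.02447631

Step 2: Apply Bayes' theorem
P(A|D) = P(D|A)P(A) / P(D)
       = 0.01597481 / 0.02447631
       = 0.6527


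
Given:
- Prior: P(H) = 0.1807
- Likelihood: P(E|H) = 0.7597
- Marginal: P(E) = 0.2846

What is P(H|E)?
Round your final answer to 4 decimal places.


Using Bayes' theorem:

P(H|E) = P(E|H) × P(H) / P(E)
       = 0.7597 × 0.1807 / 0.2846
       = 0.13727779 / 0.2846
       = 0.4824

The evidence strengthens our belief in H.
Prior: 0.1807 → Posterior: 0.4824


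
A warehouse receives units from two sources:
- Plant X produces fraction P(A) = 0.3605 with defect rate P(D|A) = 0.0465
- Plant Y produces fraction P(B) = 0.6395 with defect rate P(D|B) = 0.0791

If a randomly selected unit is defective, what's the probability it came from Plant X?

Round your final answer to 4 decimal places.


Let A = from Plant X, D = defective

Given:
- P(A) = 0.3605, P(B) = 0.6395
- P(D|A) = 0.0465, P(D|B) = 0.0791

Step 1: Find P(D)
P(D) = P(D|A)P(A) + P(D|B)P(B)
     = 0.0465 × 0.3605 + 0.0791 × 0.6395
     = 0.01676325 + 0.05058445
     = 0.06734770

Step 2: Apply Bayes' theorem
P(A|D) = P(D|A)P(A) / P(D)
       = 0.01676325 / 0.06734770
       = 0.2489


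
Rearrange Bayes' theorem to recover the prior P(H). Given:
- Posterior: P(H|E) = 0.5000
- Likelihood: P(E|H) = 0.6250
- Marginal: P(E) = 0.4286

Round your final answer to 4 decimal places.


From Bayes' theorem: P(H|E) = P(E|H) × P(H) / P(E)

Rearranging for P(H):
P(H) = P(H|E) × P(E) / P(E|H)
     = 0.5000 × 0.4286 / 0.6250
     = 0.21430000 / 0.6250
     = 0.3429


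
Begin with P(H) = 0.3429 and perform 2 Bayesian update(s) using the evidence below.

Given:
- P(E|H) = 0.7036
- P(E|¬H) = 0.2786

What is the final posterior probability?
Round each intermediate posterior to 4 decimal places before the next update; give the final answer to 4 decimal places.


Sequential Bayesian updating:

Initial prior: P(H) = 0.3429

Update 1:
  P(E) = 0.7036 × 0.3429 + 0.2786 × 0.6571 = 0.24126444 + 0.18306806 = 0.42433250
  P(H|E) = 0.24126444 / 0.42433250 = 0.5686

Update 2:
  P(E) = 0.7036 × 0.5686 + 0.2786 × 0.4314 = 0.40006696 + 0.12018804 = 0.52025500
  P(H|E) = 0.40006696 / 0.52025500 = 0.7690

Final posterior: 0.7690


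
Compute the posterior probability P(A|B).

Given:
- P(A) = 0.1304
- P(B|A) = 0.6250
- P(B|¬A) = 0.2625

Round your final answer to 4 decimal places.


Bayes' theorem: P(A|B) = P(B|A) × P(A) / P(B)

Step 1: Calculate P(B) using law of total probability
P(B) = P(B|A)P(A) + P(B|¬A)P(¬A)
     = 0.6250 × 0.1304 + 0.2625 × 0.8696
     = 0.08150000 + 0.22827000
     = 0.30977000

Step 2: Apply Bayes' theorem
P(A|B) = P(B|A) × P(A) / P(B)
       = 0.08150000 / 0.30977000
       = 0.2631


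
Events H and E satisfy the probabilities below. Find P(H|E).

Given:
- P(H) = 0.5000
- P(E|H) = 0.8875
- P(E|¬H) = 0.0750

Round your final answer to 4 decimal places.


Bayes' theorem: P(H|E) = P(E|H) × P(H) / P(E)

Step 1: Calculate P(E) using law of total probability
P(E) = P(E|H)P(H) + P(E|¬H)P(¬H)
     = 0.8875 × 0.5000 + 0.0750 × 0.5000
     = 0.44375000 + 0.03750000
     = 0.48125000

Step 2: Apply Bayes' theorem
P(H|E) = P(E|H) × P(H) / P(E)
       = 0.44375000 / 0.48125000
       = 0.9221


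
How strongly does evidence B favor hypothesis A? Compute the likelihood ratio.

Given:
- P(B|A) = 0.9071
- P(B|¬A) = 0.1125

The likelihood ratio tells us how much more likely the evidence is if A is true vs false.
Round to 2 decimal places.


Likelihood Ratio (LR) = P(B|A) / P(B|¬A)

LR = 0.9071 / 0.1125
   = 8.06

The evidence is 8.06 times more likely if A is true than if A is false.
LR > 1, so observing B raises the odds in favor of A.


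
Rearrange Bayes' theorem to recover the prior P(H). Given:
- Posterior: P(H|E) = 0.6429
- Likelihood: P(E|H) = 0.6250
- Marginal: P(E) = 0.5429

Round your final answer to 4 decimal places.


From Bayes' theorem: P(H|E) = P(E|H) × P(H) / P(E)

Rearranging for P(H):
P(H) = P(H|E) × P(E) / P(E|H)
     = 0.6429 × 0.5429 / 0.6250
     = 0.34903041 / 0.6250
     = 0.5584


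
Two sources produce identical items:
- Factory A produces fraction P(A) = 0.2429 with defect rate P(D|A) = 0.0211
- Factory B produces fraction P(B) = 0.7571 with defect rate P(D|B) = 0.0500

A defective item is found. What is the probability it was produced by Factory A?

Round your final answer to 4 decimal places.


Let A = from Factory A, D = defective

Given:
- P(A) = 0.2429, P(B) = 0.7571
- P(D|A) = 0.0211, P(D|B) = 0.0500

Step 1: Find P(D)
P(D) = P(D|A)P(A) + P(D|B)P(B)
     = 0.0211 × 0.2429 + 0.0500 × 0.7571
     = 0.00512519 + 0.03785500
     = 0.04298019

Step 2: Apply Bayes' theorem
P(A|D) = P(D|A)P(A) / P(D)
       = 0.00512519 / 0.04298019
       = 0.1192


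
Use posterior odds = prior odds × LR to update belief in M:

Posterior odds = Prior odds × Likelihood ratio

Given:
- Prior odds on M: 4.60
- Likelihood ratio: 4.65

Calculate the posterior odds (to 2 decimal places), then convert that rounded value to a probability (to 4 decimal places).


Step 1: Calculate posterior odds
Posterior odds = Prior odds × LR
               = 4.60 × 4.65
               = 21.39

Step 2: Convert to probability
P(M|E) = Posterior odds / (1 + Posterior odds)
       = 21.39 / (1 + 21.39)
       = 21.39 / 22.39
       = 0.9553

The evidence increased P(M) from 0.8214 to 0.9553.


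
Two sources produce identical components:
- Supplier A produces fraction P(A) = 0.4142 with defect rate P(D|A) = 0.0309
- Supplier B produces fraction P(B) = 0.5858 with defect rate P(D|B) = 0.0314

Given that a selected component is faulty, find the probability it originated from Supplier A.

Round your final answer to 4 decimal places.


Let A = from Supplier A, D = faulty

Given:
- P(A) = 0.4142, P(B) = 0.5858
- P(D|A) = 0.0309, P(D|B) = 0.0314

Step 1: Find P(D)
P(D) = P(D|A)P(A) + P(D|B)P(B)
     = 0.0309 × 0.4142 + 0.0314 × 0.5858
     = 0.01279878 + 0.01839412
     = 0.03119290

Step 2: Apply Bayes' theorem
P(A|D) = P(D|A)P(A) / P(D)
       = 0.01279878 / 0.03119290
       = 0.4103


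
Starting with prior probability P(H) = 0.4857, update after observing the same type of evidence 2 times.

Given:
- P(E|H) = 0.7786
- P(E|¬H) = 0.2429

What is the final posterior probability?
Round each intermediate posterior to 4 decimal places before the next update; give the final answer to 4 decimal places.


Sequential Bayesian updating:

Initial prior: P(H) = 0.4857

Update 1:
  P(E) = 0.7786 × 0.4857 + 0.2429 × 0.5143 = 0.37816602 + 0.12492347 = 0.50308949
  P(H|E) = 0.37816602 / 0.50308949 = 0.7517

Update 2:
  P(E) = 0.7786 × 0.7517 + 0.2429 × 0.2483 = 0.58527362 + 0.06031207 = 0.64558569
  P(H|E) = 0.58527362 / 0.64558569 = 0.9066

Final posterior: 0.9066


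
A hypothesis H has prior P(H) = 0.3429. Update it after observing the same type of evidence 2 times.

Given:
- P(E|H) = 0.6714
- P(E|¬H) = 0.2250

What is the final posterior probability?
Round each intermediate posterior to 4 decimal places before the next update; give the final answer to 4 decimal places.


Sequential Bayesian updating:

Initial prior: P(H) = 0.3429

Update 1:
  P(E) = 0.6714 × 0.3429 + 0.2250 × 0.6571 = 0.23022306 + 0.14784750 = 0.37807056
  P(H|E) = 0.23022306 / 0.37807056 = 0.6089

Update 2:
  P(E) = 0.6714 × 0.6089 + 0.2250 × 0.3911 = 0.40881546 + 0.08799750 = 0.49681296
  P(H|E) = 0.40881546 / 0.49681296 = 0.8229

Final posterior: 0.8229


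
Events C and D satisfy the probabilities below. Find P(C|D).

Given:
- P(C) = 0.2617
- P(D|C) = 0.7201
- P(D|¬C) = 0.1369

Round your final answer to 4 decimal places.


Bayes' theorem: P(C|D) = P(D|C) × P(C) / P(D)

Step 1: Calculate P(D) using law of total probability
P(D) = P(D|C)P(C) + P(D|¬C)P(¬C)
     = 0.7201 × 0.2617 + 0.1369 × 0.7383
     = 0.18845017 + 0.10107327
     = 0.28952344

Step 2: Apply Bayes' theorem
P(C|D) = P(D|C) × P(C) / P(D)
       = 0.18845017 / 0.28952344
       = 0.6509


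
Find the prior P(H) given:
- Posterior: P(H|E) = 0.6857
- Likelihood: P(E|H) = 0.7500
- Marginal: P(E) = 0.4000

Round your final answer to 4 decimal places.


From Bayes' theorem: P(H|E) = P(E|H) × P(H) / P(E)

Rearranging for P(H):
P(H) = P(H|E) × P(E) / P(E|H)
     = 0.6857 × 0.4000 / 0.7500
     = 0.27428000 / 0.7500
     = 0.3657


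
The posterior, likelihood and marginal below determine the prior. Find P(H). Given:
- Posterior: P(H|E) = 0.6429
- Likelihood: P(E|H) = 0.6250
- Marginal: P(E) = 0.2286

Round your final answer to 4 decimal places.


From Bayes' theorem: P(H|E) = P(E|H) × P(H) / P(E)

Rearranging for P(H):
P(H) = P(H|E) × P(E) / P(E|H)
     = 0.6429 × 0.2286 / 0.6250
     = 0.14696694 / 0.6250
     = 0.2351


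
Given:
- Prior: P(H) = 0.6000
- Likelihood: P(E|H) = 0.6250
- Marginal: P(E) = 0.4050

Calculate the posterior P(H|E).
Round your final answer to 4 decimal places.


Using Bayes' theorem:

P(H|E) = P(E|H) × P(H) / P(E)
       = 0.6250 × 0.6000 / 0.4050
       = 0.37500000 / 0.4050
       = 0.9259

The evidence strengthens our belief in H.
Prior: 0.6000 → Posterior: 0.9259


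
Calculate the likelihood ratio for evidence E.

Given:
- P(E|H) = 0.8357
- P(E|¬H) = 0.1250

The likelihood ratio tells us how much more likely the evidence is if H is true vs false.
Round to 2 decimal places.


Likelihood Ratio (LR) = P(E|H) / P(E|¬H)

LR = 0.8357 / 0.1250
   = 6.69

The evidence is 6.69 times more likely if H is true than if H is false.
Since LR > 1, the evidence supports H over ¬H.


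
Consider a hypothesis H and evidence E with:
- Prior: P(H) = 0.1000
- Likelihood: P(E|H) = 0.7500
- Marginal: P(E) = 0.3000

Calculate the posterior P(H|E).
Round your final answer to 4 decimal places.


Using Bayes' theorem:

P(H|E) = P(E|H) × P(H) / P(E)
       = 0.7500 × 0.1000 / 0.3000
       = 0.07500000 / 0.3000
       = 0.2500

The evidence strengthens our belief in H.
Prior: 0.1000 → Posterior: 0.2500


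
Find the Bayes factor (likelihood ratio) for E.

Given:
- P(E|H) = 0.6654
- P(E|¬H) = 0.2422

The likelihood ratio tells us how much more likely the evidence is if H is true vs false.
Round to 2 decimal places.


Likelihood Ratio (LR) = P(E|H) / P(E|¬H)

LR = 0.6654 / 0.2422
   = 2.75

The evidence is 2.75 times more likely if H is true than if H is false.
LR > 1, so observing E raises the odds in favor of H.


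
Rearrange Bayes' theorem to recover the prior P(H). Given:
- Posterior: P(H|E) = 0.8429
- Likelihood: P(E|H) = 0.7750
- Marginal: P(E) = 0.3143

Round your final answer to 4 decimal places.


From Bayes' theorem: P(H|E) = P(E|H) × P(H) / P(E)

Rearranging for P(H):
P(H) = P(H|E) × P(E) / P(E|H)
     = 0.8429 × 0.3143 / 0.7750
     = 0.26492347 / 0.7750
     = 0.3418


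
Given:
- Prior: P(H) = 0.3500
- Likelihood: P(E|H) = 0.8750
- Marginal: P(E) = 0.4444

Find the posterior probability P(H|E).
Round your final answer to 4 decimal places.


Using Bayes' theorem:

P(H|E) = P(E|H) × P(H) / P(E)
       = 0.8750 × 0.3500 / 0.4444
       = 0.30625000 / 0.4444
       = 0.6891

The evidence strengthens our belief in H.
Prior: 0.3500 → Posterior: 0.6891


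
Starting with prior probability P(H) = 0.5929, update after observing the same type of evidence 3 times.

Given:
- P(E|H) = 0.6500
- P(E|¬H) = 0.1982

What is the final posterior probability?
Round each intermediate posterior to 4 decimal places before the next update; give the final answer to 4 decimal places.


Sequential Bayesian updating:

Initial prior: P(H) = 0.5929

Update 1:
  P(E) = 0.6500 × 0.5929 + 0.1982 × 0.4071 = 0.38538500 + 0.08068722 = 0.46607222
  P(H|E) = 0.38538500 / 0.46607222 = 0.8269

Update 2:
  P(E) = 0.6500 × 0.8269 + 0.1982 × 0.1731 = 0.53748500 + 0.03430842 = 0.57179342
  P(H|E) = 0.53748500 / 0.57179342 = 0.9400

Update 3:
  P(E) = 0.6500 × 0.9400 + 0.1982 × 0.0600 = 0.61100000 + 0.01189200 = 0.62289200
  P(H|E) = 0.61100000 / 0.62289200 = 0.9809

Final posterior: 0.9809


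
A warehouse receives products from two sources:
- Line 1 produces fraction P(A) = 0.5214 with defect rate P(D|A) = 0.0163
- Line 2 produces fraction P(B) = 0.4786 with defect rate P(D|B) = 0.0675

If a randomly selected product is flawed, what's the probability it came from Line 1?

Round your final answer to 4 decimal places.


Let A = from Line 1, D = flawed

Given:
- P(A) = 0.5214, P(B) = 0.4786
- P(D|A) = 0.0163, P(D|B) = 0.0675

Step 1: Find P(D)
P(D) = P(D|A)P(A) + P(D|B)P(B)
     = 0.0163 × 0.5214 + 0.0675 × 0.4786
     = 0.00849882 + 0.03230550
     = 0.04080432

Step 2: Apply Bayes' theorem
P(A|D) = P(D|A)P(A) / P(D)
       = 0.00849882 / 0.04080432
       = 0.2083


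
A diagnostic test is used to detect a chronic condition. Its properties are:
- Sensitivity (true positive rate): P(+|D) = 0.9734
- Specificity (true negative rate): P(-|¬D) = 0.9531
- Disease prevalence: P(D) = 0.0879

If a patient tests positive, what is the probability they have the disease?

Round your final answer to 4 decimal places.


Let D = has disease, + = positive test

Given:
- P(D) = 0.0879 (prevalence)
- P(+|D) = 0.9734 (sensitivity)
- P(-|¬D) = 0.9531 (specificity)
- P(+|¬D) = 0.0469 (false positive rate = 1 - specificity)

Step 1: Find P(+)
P(+) = P(+|D)P(D) + P(+|¬D)P(¬D)
     = 0.9734 × 0.0879 + 0.0469 × 0.9121
     = 0.08556186 + 0.04277749
     = 0.12833935

Step 2: Apply Bayes' theorem for P(D|+)
P(D|+) = P(+|D)P(D) / P(+)
       = 0.08556186 / 0.12833935
       = 0.6667


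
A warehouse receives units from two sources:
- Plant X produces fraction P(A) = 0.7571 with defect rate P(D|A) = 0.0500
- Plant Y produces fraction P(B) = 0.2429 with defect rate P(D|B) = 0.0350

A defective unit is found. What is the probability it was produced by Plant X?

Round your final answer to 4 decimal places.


Let A = from Plant X, D = defective

Given:
- P(A) = 0.7571, P(B) = 0.2429
- P(D|A) = 0.0500, P(D|B) = 0.0350

Step 1: Find P(D)
P(D) = P(D|A)P(A) + P(D|B)P(B)
     = 0.0500 × 0.7571 + 0.0350 × 0.2429
     = 0.03785500 + 0.00850150
     = 0.04635650

Step 2: Apply Bayes' theorem
P(A|D) = P(D|A)P(A) / P(D)
       = 0.03785500 / 0.04635650
       = 0.8166


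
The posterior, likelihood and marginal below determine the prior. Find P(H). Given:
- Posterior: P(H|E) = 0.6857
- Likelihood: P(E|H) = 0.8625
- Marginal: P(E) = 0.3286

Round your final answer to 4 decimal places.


From Bayes' theorem: P(H|E) = P(E|H) × P(H) / P(E)

Rearranging for P(H):
P(H) = P(H|E) × P(E) / P(E|H)
     = 0.6857 × 0.3286 / 0.8625
     = 0.22532102 / 0.8625
     = 0.2612


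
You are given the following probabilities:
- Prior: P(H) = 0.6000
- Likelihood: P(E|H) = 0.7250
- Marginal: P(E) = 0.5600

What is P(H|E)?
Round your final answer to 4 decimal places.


Using Bayes' theorem:

P(H|E) = P(E|H) × P(H) / P(E)
       = 0.7250 × 0.6000 / 0.5600
       = 0.43500000 / 0.5600
       = 0.7768

The evidence strengthens our belief in H.
Prior: 0.6000 → Posterior: 0.7768


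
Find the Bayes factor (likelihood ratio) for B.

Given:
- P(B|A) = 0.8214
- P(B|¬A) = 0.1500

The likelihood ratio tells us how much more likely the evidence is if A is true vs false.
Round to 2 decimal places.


Likelihood Ratio (LR) = P(B|A) / P(B|¬A)

LR = 0.8214 / 0.1500
   = 5.48

The evidence is 5.48 times more likely if A is true than if A is false.
Since LR > 1, the evidence supports A over ¬A.


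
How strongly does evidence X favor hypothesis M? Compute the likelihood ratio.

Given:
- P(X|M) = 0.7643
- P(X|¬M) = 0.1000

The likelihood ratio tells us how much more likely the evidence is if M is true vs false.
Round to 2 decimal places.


Likelihood Ratio (LR) = P(X|M) / P(X|¬M)

LR = 0.7643 / 0.1000
   = 7.64

The evidence is 7.64 times more likely if M is true than if M is false.
Since LR > 1, the evidence supports M over ¬M.


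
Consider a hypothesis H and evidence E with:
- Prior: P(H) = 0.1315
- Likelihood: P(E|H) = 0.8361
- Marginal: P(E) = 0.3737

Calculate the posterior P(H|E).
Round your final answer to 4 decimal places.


Using Bayes' theorem:

P(H|E) = P(E|H) × P(H) / P(E)
       = 0.8361 × 0.1315 / 0.3737
       = 0.10994715 / 0.3737
       = 0.2942

The evidence strengthens our belief in H.
Prior: 0.1315 → Posterior: 0.2942


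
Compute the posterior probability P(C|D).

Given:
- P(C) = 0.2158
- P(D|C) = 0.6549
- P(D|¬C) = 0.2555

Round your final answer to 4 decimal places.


Bayes' theorem: P(C|D) = P(D|C) × P(C) / P(D)

Step 1: Calculate P(D) using law of total probability
P(D) = P(D|C)P(C) + P(D|¬C)P(¬C)
     = 0.6549 × 0.2158 + 0.2555 × 0.7842
     = 0.14132742 + 0.20036310
     = 0.34169052

Step 2: Apply Bayes' theorem
P(C|D) = P(D|C) × P(C) / P(D)
       = 0.14132742 / 0.34169052
       = 0.4136


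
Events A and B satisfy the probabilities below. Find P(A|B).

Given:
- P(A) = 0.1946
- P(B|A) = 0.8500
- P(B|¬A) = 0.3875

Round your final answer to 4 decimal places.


Bayes' theorem: P(A|B) = P(B|A) × P(A) / P(B)

Step 1: Calculate P(B) using law of total probability
P(B) = P(B|A)P(A) + P(B|¬A)P(¬A)
     = 0.8500 × 0.1946 + 0.3875 × 0.8054
     = 0.16541000 + 0.31209250
     = 0.47750250

Step 2: Apply Bayes' theorem
P(A|B) = P(B|A) × P(A) / P(B)
       = 0.16541000 / 0.47750250
       = 0.3464


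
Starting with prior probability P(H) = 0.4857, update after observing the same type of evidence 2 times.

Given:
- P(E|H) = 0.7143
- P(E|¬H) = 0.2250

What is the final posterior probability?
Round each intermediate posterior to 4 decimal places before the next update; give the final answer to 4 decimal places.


Sequential Bayesian updating:

Initial prior: P(H) = 0.4857

Update 1:
  P(E) = 0.7143 × 0.4857 + 0.2250 × 0.5143 = 0.34693551 + 0.11571750 = 0.46265301
  P(H|E) = 0.34693551 / 0.46265301 = 0.7499

Update 2:
  P(E) = 0.7143 × 0.7499 + 0.2250 × 0.2501 = 0.53565357 + 0.05627250 = 0.59192607
  P(H|E) = 0.53565357 / 0.59192607 = 0.9049

Final posterior: 0.9049


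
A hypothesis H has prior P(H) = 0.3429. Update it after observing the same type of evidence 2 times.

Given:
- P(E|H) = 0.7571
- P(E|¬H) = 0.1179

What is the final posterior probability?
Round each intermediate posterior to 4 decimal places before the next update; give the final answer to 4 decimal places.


Sequential Bayesian updating:

Initial prior: P(H) = 0.3429

Update 1:
  P(E) = 0.7571 × 0.3429 + 0.1179 × 0.6571 = 0.25960959 + 0.07747209 = 0.33708168
  P(H|E) = 0.25960959 / 0.33708168 = 0.7702

Update 2:
  P(E) = 0.7571 × 0.7702 + 0.1179 × 0.2298 = 0.58311842 + 0.02709342 = 0.61021184
  P(H|E) = 0.58311842 / 0.61021184 = 0.9556

Final posterior: 0.9556


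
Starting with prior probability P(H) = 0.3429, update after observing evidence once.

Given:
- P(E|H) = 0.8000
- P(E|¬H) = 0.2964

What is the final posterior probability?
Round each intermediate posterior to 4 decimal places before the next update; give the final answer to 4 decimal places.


Sequential Bayesian updating:

Initial prior: P(H) = 0.3429

Update 1:
  P(E) = 0.8000 × 0.3429 + 0.2964 × 0.6571 = 0.27432000 + 0.19476444 = 0.46908444
  P(H|E) = 0.27432000 / 0.46908444 = 0.5848

Final posterior: 0.5848


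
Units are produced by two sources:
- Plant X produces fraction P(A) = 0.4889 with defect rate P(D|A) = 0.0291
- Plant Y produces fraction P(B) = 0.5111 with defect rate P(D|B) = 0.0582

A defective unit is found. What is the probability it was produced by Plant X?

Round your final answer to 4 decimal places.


Let A = from Plant X, D = defective

Given:
- P(A) = 0.4889, P(B) = 0.5111
- P(D|A) = 0.0291, P(D|B) = 0.0582

Step 1: Find P(D)
P(D) = P(D|A)P(A) + P(D|B)P(B)
     = 0.0291 × 0.4889 + 0.0582 × 0.5111
     = 0.01422699 + 0.02974602
     = 0.04397301

Step 2: Apply Bayes' theorem
P(A|D) = P(D|A)P(A) / P(D)
       = 0.01422699 / 0.04397301
       = 0.3235


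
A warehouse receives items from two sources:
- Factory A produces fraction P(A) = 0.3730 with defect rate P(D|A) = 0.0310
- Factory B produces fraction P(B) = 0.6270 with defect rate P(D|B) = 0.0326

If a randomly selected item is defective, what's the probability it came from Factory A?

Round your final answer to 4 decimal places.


Let A = from Factory A, D = defective

Given:
- P(A) = 0.3730, P(B) = 0.6270
- P(D|A) = 0.0310, P(D|B) = 0.0326

Step 1: Find P(D)
P(D) = P(D|A)P(A) + P(D|B)P(B)
     = 0.0310 × 0.3730 + 0.0326 × 0.6270
     = 0.01156300 + 0.02044020
     = 0.03200320

Step 2: Apply Bayes' theorem
P(A|D) = P(D|A)P(A) / P(D)
       = 0.01156300 / 0.03200320
       = 0.3613


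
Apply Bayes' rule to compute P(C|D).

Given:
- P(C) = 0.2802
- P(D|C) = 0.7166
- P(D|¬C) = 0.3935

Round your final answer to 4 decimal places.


Bayes' theorem: P(C|D) = P(D|C) × P(C) / P(D)

Step 1: Calculate P(D) using law of total probability
P(D) = P(D|C)P(C) + P(D|¬C)P(¬C)
     = 0.7166 × 0.2802 + 0.3935 × 0.7198
     = 0.20079132 + 0.28324130
     = 0.48403262

Step 2: Apply Bayes' theorem
P(C|D) = P(D|C) × P(C) / P(D)
       = 0.20079132 / 0.48403262
       = 0.4148


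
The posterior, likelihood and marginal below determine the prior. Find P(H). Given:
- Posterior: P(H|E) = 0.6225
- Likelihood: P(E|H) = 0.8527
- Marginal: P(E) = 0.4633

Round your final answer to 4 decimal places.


From Bayes' theorem: P(H|E) = P(E|H) × P(H) / P(E)

Rearranging for P(H):
P(H) = P(H|E) × P(E) / P(E|H)
     = 0.6225 × 0.4633 / 0.8527
     = 0.28840425 / 0.8527
     = 0.3382


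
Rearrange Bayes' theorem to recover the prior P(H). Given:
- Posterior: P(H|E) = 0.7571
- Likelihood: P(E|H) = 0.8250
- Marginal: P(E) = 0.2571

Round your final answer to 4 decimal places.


From Bayes' theorem: P(H|E) = P(E|H) × P(H) / P(E)

Rearranging for P(H):
P(H) = P(H|E) × P(E) / P(E|H)
     = 0.7571 × 0.2571 / 0.8250
     = 0.19465041 / 0.8250
     = 0.2359


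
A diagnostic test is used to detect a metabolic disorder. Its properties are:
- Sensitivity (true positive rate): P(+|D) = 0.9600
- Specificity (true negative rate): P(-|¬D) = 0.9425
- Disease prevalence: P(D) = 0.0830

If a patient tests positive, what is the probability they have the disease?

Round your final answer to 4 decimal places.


Let D = has disease, + = positive test

Given:
- P(D) = 0.0830 (prevalence)
- P(+|D) = 0.9600 (sensitivity)
- P(-|¬D) = 0.9425 (specificity)
- P(+|¬D) = 0.0575 (false positive rate = 1 - specificity)

Step 1: Find P(+)
P(+) = P(+|D)P(D) + P(+|¬D)P(¬D)
     = 0.9600 × 0.0830 + 0.0575 × 0.9170
     = 0.07968000 + 0.05272750
     = 0.13240750

Step 2: Apply Bayes' theorem for P(D|+)
P(D|+) = P(+|D)P(D) / P(+)
       = 0.07968000 / 0.13240750
       = 0.6018


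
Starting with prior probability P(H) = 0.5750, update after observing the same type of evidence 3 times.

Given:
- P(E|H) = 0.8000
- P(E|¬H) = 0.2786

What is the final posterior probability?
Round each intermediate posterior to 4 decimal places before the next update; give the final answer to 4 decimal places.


Sequential Bayesian updating:

Initial prior: P(H) = 0.5750

Update 1:
  P(E) = 0.8000 × 0.5750 + 0.2786 × 0.4250 = 0.46000000 + 0.11840500 = 0.57840500
  P(H|E) = 0.46000000 / 0.57840500 = 0.7953

Update 2:
  P(E) = 0.8000 × 0.7953 + 0.2786 × 0.2047 = 0.63624000 + 0.05702942 = 0.69326942
  P(H|E) = 0.63624000 / 0.69326942 = 0.9177

Update 3:
  P(E) = 0.8000 × 0.9177 + 0.2786 × 0.0823 = 0.73416000 + 0.02292878 = 0.75708878
  P(H|E) = 0.73416000 / 0.75708878 = 0.9697

Final posterior: 0.9697


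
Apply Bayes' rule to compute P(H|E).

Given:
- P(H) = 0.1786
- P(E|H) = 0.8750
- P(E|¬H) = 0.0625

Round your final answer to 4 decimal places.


Bayes' theorem: P(H|E) = P(E|H) × P(H) / P(E)

Step 1: Calculate P(E) using law of total probability
P(E) = P(E|H)P(H) + P(E|¬H)P(¬H)
     = 0.8750 × 0.1786 + 0.0625 × 0.8214
     = 0.15627500 + 0.05133750
     = 0.20761250

Step 2: Apply Bayes' theorem
P(H|E) = P(E|H) × P(H) / P(E)
       = 0.15627500 / 0.20761250
       = 0.7527


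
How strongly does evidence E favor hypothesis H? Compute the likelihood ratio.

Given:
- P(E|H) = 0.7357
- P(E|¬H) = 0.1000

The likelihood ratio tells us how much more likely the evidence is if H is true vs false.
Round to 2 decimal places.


Likelihood Ratio (LR) = P(E|H) / P(E|¬H)

LR = 0.7357 / 0.1000
   = 7.36

The evidence is 7.36 times more likely if H is true than if H is false.
Since LR > 1, the evidence supports H over ¬H.


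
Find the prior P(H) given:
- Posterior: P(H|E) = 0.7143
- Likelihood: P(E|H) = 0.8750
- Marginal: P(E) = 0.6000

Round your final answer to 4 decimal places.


From Bayes' theorem: P(H|E) = P(E|H) × P(H) / P(E)

Rearranging for P(H):
P(H) = P(H|E) × P(E) / P(E|H)
     = 0.7143 × 0.6000 / 0.8750
     = 0.42858000 / 0.8750
     = 0.4898


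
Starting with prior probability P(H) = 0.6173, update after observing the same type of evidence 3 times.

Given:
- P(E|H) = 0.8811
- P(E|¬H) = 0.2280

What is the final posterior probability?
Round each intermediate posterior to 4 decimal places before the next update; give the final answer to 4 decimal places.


Sequential Bayesian updating:

Initial prior: P(H) = 0.6173

Update 1:
  P(E) = 0.8811 × 0.6173 + 0.2280 × 0.3827 = 0.54390303 + 0.08725560 = 0.63115863
  P(H|E) = 0.54390303 / 0.63115863 = 0.8618

Update 2:
  P(E) = 0.8811 × 0.8618 + 0.2280 × 0.1382 = 0.75933198 + 0.03150960 = 0.79084158
  P(H|E) = 0.75933198 / 0.79084158 = 0.9602

Update 3:
  P(E) = 0.8811 × 0.9602 + 0.2280 × 0.0398 = 0.84603222 + 0.00907440 = 0.85510662
  P(H|E) = 0.84603222 / 0.85510662 = 0.9894

Final posterior: 0.9894


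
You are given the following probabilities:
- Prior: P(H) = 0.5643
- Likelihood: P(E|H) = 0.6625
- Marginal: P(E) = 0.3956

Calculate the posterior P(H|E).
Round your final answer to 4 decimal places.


Using Bayes' theorem:

P(H|E) = P(E|H) × P(H) / P(E)
       = 0.6625 × 0.5643 / 0.3956
       = 0.37384875 / 0.3956
       = 0.9450

The evidence strengthens our belief in H.
Prior: 0.5643 → Posterior: 0.9450


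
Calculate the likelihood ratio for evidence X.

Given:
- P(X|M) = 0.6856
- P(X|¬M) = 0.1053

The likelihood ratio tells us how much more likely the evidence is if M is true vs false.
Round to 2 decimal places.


Likelihood Ratio (LR) = P(X|M) / P(X|¬M)

LR = 0.6856 / 0.1053
   = 6.51

The evidence is 6.51 times more likely if M is true than if M is false.
Since LR > 1, the evidence supports M over ¬M.


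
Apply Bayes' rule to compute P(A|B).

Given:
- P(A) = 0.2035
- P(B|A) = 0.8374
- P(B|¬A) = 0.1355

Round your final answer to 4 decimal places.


Bayes' theorem: P(A|B) = P(B|A) × P(A) / P(B)

Step 1: Calculate P(B) using law of total probability
P(B) = P(B|A)P(A) + P(B|¬A)P(¬A)
     = 0.8374 × 0.2035 + 0.1355 × 0.7965
     = 0.17041090 + 0.10792575
     = 0.27833665

Step 2: Apply Bayes' theorem
P(A|B) = P(B|A) × P(A) / P(B)
       = 0.17041090 / 0.27833665
       = 0.6122


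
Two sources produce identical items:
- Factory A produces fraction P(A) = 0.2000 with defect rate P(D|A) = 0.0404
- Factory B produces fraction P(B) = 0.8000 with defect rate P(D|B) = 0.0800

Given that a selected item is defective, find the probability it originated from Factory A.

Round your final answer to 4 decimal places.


Let A = from Factory A, D = defective

Given:
- P(A) = 0.2000, P(B) = 0.8000
- P(D|A) = 0.0404, P(D|B) = 0.0800

Step 1: Find P(D)
P(D) = P(D|A)P(A) + P(D|B)P(B)
     = 0.0404 × 0.2000 + 0.0800 × 0.8000
     = 0.00808000 + 0.06400000
     = 0.07208000

Step 2: Apply Bayes' theorem
P(A|D) = P(D|A)P(A) / P(D)
       = 0.00808000 / 0.07208000
       = 0.1121


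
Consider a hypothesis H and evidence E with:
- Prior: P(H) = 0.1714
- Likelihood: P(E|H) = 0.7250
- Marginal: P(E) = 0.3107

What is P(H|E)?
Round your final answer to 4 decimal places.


Using Bayes' theorem:

P(H|E) = P(E|H) × P(H) / P(E)
       = 0.7250 × 0.1714 / 0.3107
       = 0.12426500 / 0.3107
       = 0.4000

The evidence strengthens our belief in H.
Prior: 0.1714 → Posterior: 0.4000
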